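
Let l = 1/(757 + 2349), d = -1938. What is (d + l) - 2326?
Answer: -13243983/3106 ≈ -4264.0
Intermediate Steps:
l = 1/3106 ≈ 0.00032196
(d + l) - 2326 = (-1938 + 1/3106) - 2326 = -6019427/3106 - 2326 = -13243983/3106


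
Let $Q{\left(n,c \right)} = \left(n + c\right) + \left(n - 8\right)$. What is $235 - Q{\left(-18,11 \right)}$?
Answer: $268$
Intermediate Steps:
$Q{\left(n,c \right)} = -8 + c + 2 n$ ($Q{\left(n,c \right)} = \left(c + n\right) + \left(-8 + n\right) = -8 + c + 2 n$)
$235 - Q{\left(-18,11 \right)} = 235 - \left(-8 + 11 + 2 \left(-18\right)\right) = 235 - \left(-8 + 11 - 36\right) = 235 - -33 = 235 + 33 = 268$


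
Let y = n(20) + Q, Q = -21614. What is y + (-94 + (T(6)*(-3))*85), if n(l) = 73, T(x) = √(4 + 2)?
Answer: -21635 - 255*√6 ≈ -22260.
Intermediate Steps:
T(x) = √6
y = -21541 (y = 73 - 21614 = -21541)
y + (-94 + (T(6)*(-3))*85) = -21541 + (-94 + (√6*(-3))*85) = -21541 + (-94 - 3*√6*85) = -21541 + (-94 - 255*√6) = -21635 - 255*√6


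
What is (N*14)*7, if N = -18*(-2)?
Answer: 3528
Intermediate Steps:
N = 36
(N*14)*7 = (36*14)*7 = 504*7 = 3528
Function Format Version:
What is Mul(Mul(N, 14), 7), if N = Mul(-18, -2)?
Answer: 3528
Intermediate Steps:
N = 36
Mul(Mul(N, 14), 7) = Mul(Mul(36, 14), 7) = Mul(504, 7) = 3528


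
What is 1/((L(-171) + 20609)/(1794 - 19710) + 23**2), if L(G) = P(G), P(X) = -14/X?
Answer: 3063636/1617139291 ≈ 0.0018945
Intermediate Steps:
L(G) = -14/G
1/((L(-171) + 20609)/(1794 - 19710) + 23**2) = 1/((-14/(-171) + 20609)/(1794 - 19710) + 23**2) = 1/((-14*(-1/171) + 20609)/(-17916) + 529) = 1/((14/171 + 20609)*(-1/17916) + 529) = 1/((3524153/171)*(-1/17916) + 529) = 1/(-3524153/3063636 + 529) = 1/(1617139291/3063636) = 3063636/1617139291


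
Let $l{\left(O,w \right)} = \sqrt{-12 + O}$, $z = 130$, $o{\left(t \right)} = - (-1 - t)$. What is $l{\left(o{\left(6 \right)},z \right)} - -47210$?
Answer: $47210 + i \sqrt{5} \approx 47210.0 + 2.2361 i$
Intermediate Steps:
$o{\left(t \right)} = 1 + t$
$l{\left(o{\left(6 \right)},z \right)} - -47210 = \sqrt{-12 + \left(1 + 6\right)} - -47210 = \sqrt{-12 + 7} + 47210 = \sqrt{-5} + 47210 = i \sqrt{5} + 47210 = 47210 + i \sqrt{5}$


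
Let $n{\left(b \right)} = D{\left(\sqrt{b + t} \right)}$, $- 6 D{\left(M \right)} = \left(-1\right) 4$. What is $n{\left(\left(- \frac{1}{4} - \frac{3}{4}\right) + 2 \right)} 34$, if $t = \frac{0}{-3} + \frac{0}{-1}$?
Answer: $\frac{68}{3} \approx 22.667$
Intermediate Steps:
$t = 0$ ($t = 0 \left(- \frac{1}{3}\right) + 0 \left(-1\right) = 0 + 0 = 0$)
$D{\left(M \right)} = \frac{2}{3}$ ($D{\left(M \right)} = - \frac{\left(-1\right) 4}{6} = \left(- \frac{1}{6}\right) \left(-4\right) = \frac{2}{3}$)
$n{\left(b \right)} = \frac{2}{3}$
$n{\left(\left(- \frac{1}{4} - \frac{3}{4}\right) + 2 \right)} 34 = \frac{2}{3} \cdot 34 = \frac{68}{3}$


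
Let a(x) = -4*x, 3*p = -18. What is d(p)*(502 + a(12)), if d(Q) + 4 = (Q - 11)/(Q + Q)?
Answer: -7037/6 ≈ -1172.8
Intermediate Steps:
p = -6 (p = (⅓)*(-18) = -6)
d(Q) = -4 + (-11 + Q)/(2*Q) (d(Q) = -4 + (Q - 11)/(Q + Q) = -4 + (-11 + Q)/((2*Q)) = -4 + (-11 + Q)*(1/(2*Q)) = -4 + (-11 + Q)/(2*Q))
d(p)*(502 + a(12)) = ((½)*(-11 - 7*(-6))/(-6))*(502 - 4*12) = ((½)*(-⅙)*(-11 + 42))*(502 - 48) = ((½)*(-⅙)*31)*454 = -31/12*454 = -7037/6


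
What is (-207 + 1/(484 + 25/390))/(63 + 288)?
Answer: -2605207/4417569 ≈ -0.58974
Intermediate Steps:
(-207 + 1/(484 + 25/390))/(63 + 288) = (-207 + 1/(484 + 25*(1/390)))/351 = (-207 + 1/(484 + 5/78))*(1/351) = (-207 + 1/(37757/78))*(1/351) = (-207 + 78/37757)*(1/351) = -7815621/37757*1/351 = -2605207/4417569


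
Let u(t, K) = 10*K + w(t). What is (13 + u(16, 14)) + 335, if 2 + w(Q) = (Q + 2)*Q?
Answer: 774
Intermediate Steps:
w(Q) = -2 + Q*(2 + Q) (w(Q) = -2 + (Q + 2)*Q = -2 + (2 + Q)*Q = -2 + Q*(2 + Q))
u(t, K) = -2 + t² + 2*t + 10*K (u(t, K) = 10*K + (-2 + t² + 2*t) = -2 + t² + 2*t + 10*K)
(13 + u(16, 14)) + 335 = (13 + (-2 + 16² + 2*16 + 10*14)) + 335 = (13 + (-2 + 256 + 32 + 140)) + 335 = (13 + 426) + 335 = 439 + 335 = 774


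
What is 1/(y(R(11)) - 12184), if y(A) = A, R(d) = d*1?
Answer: -1/12173 ≈ -8.2149e-5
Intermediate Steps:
R(d) = d
1/(y(R(11)) - 12184) = 1/(11 - 12184) = 1/(-12173) = -1/12173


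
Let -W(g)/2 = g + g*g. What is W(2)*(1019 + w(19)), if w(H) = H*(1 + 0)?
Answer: -12456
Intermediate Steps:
w(H) = H (w(H) = H*1 = H)
W(g) = -2*g - 2*g**2 (W(g) = -2*(g + g*g) = -2*(g + g**2) = -2*g - 2*g**2)
W(2)*(1019 + w(19)) = (-2*2*(1 + 2))*(1019 + 19) = -2*2*3*1038 = -12*1038 = -12456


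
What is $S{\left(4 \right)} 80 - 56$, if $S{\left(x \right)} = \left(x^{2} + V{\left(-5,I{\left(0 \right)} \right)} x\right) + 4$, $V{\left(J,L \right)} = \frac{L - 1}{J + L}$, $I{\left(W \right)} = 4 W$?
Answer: $1608$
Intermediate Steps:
$V{\left(J,L \right)} = \frac{-1 + L}{J + L}$
$S{\left(x \right)} = 4 + x^{2} + \frac{x}{5}$ ($S{\left(x \right)} = \left(x^{2} + \frac{-1 + 4 \cdot 0}{-5 + 4 \cdot 0} x\right) + 4 = \left(x^{2} + \frac{-1 + 0}{-5 + 0} x\right) + 4 = \left(x^{2} + \frac{1}{-5} \left(-1\right) x\right) + 4 = \left(x^{2} + \left(- \frac{1}{5}\right) \left(-1\right) x\right) + 4 = \left(x^{2} + \frac{x}{5}\right) + 4 = 4 + x^{2} + \frac{x}{5}$)
$S{\left(4 \right)} 80 - 56 = \left(4 + 4^{2} + \frac{1}{5} \cdot 4\right) 80 - 56 = \left(4 + 16 + \frac{4}{5}\right) 80 - 56 = \frac{104}{5} \cdot 80 - 56 = 1664 - 56 = 1608$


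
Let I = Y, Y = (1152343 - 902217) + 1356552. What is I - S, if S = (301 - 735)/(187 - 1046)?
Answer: 1380135968/859 ≈ 1.6067e+6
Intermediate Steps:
Y = 1606678 (Y = 250126 + 1356552 = 1606678)
S = 434/859 (S = -434/(-859) = -434*(-1/859) = 434/859 ≈ 0.50524)
I = 1606678
I - S = 1606678 - 1*434/859 = 1606678 - 434/859 = 1380135968/859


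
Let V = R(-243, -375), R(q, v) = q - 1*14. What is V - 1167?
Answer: -1424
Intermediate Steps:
R(q, v) = -14 + q (R(q, v) = q - 14 = -14 + q)
V = -257 (V = -14 - 243 = -257)
V - 1167 = -257 - 1167 = -1424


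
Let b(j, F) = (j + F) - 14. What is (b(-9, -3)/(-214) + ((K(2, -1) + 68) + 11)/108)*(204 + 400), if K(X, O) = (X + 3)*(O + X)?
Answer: 523064/963 ≈ 543.16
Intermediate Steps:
K(X, O) = (3 + X)*(O + X)
b(j, F) = -14 + F + j (b(j, F) = (F + j) - 14 = -14 + F + j)
(b(-9, -3)/(-214) + ((K(2, -1) + 68) + 11)/108)*(204 + 400) = ((-14 - 3 - 9)/(-214) + (((2² + 3*(-1) + 3*2 - 1*2) + 68) + 11)/108)*(204 + 400) = (-26*(-1/214) + (((4 - 3 + 6 - 2) + 68) + 11)*(1/108))*604 = (13/107 + ((5 + 68) + 11)*(1/108))*604 = (13/107 + (73 + 11)*(1/108))*604 = (13/107 + 84*(1/108))*604 = (13/107 + 7/9)*604 = (866/963)*604 = 523064/963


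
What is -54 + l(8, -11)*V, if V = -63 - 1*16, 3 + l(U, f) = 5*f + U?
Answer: 3896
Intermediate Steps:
l(U, f) = -3 + U + 5*f (l(U, f) = -3 + (5*f + U) = -3 + (U + 5*f) = -3 + U + 5*f)
V = -79 (V = -63 - 16 = -79)
-54 + l(8, -11)*V = -54 + (-3 + 8 + 5*(-11))*(-79) = -54 + (-3 + 8 - 55)*(-79) = -54 - 50*(-79) = -54 + 3950 = 3896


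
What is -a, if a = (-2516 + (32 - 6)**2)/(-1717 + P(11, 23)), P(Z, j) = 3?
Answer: -920/857 ≈ -1.0735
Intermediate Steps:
a = 920/857 (a = (-2516 + (32 - 6)**2)/(-1717 + 3) = (-2516 + 26**2)/(-1714) = (-2516 + 676)*(-1/1714) = -1840*(-1/1714) = 920/857 ≈ 1.0735)
-a = -1*920/857 = -920/857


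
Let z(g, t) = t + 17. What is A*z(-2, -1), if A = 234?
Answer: 3744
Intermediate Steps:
z(g, t) = 17 + t
A*z(-2, -1) = 234*(17 - 1) = 234*16 = 3744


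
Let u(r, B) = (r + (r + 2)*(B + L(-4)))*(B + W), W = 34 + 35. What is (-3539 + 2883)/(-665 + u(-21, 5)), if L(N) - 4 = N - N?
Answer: 656/14873 ≈ 0.044107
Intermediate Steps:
L(N) = 4 (L(N) = 4 + (N - N) = 4 + 0 = 4)
W = 69
u(r, B) = (69 + B)*(r + (2 + r)*(4 + B)) (u(r, B) = (r + (r + 2)*(B + 4))*(B + 69) = (r + (2 + r)*(4 + B))*(69 + B) = (69 + B)*(r + (2 + r)*(4 + B)))
(-3539 + 2883)/(-665 + u(-21, 5)) = (-3539 + 2883)/(-665 + (552 + 2*5² + 146*5 + 345*(-21) - 21*5² + 74*5*(-21))) = -656/(-665 + (552 + 2*25 + 730 - 7245 - 21*25 - 7770)) = -656/(-665 + (552 + 50 + 730 - 7245 - 525 - 7770)) = -656/(-665 - 14208) = -656/(-14873) = -656*(-1/14873) = 656/14873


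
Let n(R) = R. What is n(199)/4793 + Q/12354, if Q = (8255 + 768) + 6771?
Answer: 39079544/29606361 ≈ 1.3200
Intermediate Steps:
Q = 15794 (Q = 9023 + 6771 = 15794)
n(199)/4793 + Q/12354 = 199/4793 + 15794/12354 = 199*(1/4793) + 15794*(1/12354) = 199/4793 + 7897/6177 = 39079544/29606361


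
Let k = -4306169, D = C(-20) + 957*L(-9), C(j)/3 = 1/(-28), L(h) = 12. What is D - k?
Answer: 120894281/28 ≈ 4.3177e+6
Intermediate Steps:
C(j) = -3/28 (C(j) = 3/(-28) = 3*(-1/28) = -3/28)
D = 321549/28 (D = -3/28 + 957*12 = -3/28 + 11484 = 321549/28 ≈ 11484.)
D - k = 321549/28 - 1*(-4306169) = 321549/28 + 4306169 = 120894281/28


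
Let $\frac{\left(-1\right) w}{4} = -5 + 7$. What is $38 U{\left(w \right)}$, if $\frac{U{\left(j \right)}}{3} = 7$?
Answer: $798$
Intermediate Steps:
$w = -8$ ($w = - 4 \left(-5 + 7\right) = \left(-4\right) 2 = -8$)
$U{\left(j \right)} = 21$ ($U{\left(j \right)} = 3 \cdot 7 = 21$)
$38 U{\left(w \right)} = 38 \cdot 21 = 798$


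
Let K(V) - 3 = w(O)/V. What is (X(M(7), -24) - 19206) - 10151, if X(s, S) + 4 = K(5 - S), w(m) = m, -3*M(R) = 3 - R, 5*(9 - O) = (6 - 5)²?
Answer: -4256866/145 ≈ -29358.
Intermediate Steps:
O = 44/5 (O = 9 - (6 - 5)²/5 = 9 - ⅕*1² = 9 - ⅕*1 = 9 - ⅕ = 44/5 ≈ 8.8000)
M(R) = -1 + R/3 (M(R) = -(3 - R)/3 = -1 + R/3)
K(V) = 3 + 44/(5*V)
X(s, S) = -1 + 44/(5*(5 - S)) (X(s, S) = -4 + (3 + 44/(5*(5 - S))) = -1 + 44/(5*(5 - S)))
(X(M(7), -24) - 19206) - 10151 = ((-19/5 - 1*(-24))/(-5 - 24) - 19206) - 10151 = ((-19/5 + 24)/(-29) - 19206) - 10151 = (-1/29*101/5 - 19206) - 10151 = (-101/145 - 19206) - 10151 = -2784971/145 - 10151 = -4256866/145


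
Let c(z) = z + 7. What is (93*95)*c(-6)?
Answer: 8835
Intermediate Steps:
c(z) = 7 + z
(93*95)*c(-6) = (93*95)*(7 - 6) = 8835*1 = 8835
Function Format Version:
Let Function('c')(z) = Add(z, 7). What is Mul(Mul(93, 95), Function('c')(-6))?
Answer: 8835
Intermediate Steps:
Function('c')(z) = Add(7, z)
Mul(Mul(93, 95), Function('c')(-6)) = Mul(Mul(93, 95), Add(7, -6)) = Mul(8835, 1) = 8835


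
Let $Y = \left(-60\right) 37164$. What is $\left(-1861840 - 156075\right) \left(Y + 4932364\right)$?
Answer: $-5453463717460$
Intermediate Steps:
$Y = -2229840$
$\left(-1861840 - 156075\right) \left(Y + 4932364\right) = \left(-1861840 - 156075\right) \left(-2229840 + 4932364\right) = \left(-2017915\right) 2702524 = -5453463717460$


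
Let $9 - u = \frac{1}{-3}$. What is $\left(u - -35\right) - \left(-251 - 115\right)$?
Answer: $\frac{1231}{3} \approx 410.33$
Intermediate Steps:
$u = \frac{28}{3}$ ($u = 9 - \frac{1}{-3} = 9 - - \frac{1}{3} = 9 + \frac{1}{3} = \frac{28}{3} \approx 9.3333$)
$\left(u - -35\right) - \left(-251 - 115\right) = \left(\frac{28}{3} - -35\right) - \left(-251 - 115\right) = \left(\frac{28}{3} + 35\right) - -366 = \frac{133}{3} + 366 = \frac{1231}{3}$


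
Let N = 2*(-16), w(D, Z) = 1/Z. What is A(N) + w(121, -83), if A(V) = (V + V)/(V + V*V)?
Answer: -197/2573 ≈ -0.076564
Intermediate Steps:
N = -32
A(V) = 2*V/(V + V**2) (A(V) = (2*V)/(V + V**2) = 2*V/(V + V**2))
A(N) + w(121, -83) = 2/(1 - 32) + 1/(-83) = 2/(-31) - 1/83 = 2*(-1/31) - 1/83 = -2/31 - 1/83 = -197/2573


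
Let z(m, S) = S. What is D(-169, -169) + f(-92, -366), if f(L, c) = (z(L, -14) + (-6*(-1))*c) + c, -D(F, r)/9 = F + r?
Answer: 466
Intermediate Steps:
D(F, r) = -9*F - 9*r (D(F, r) = -9*(F + r) = -9*F - 9*r)
f(L, c) = -14 + 7*c (f(L, c) = (-14 + (-6*(-1))*c) + c = (-14 + 6*c) + c = -14 + 7*c)
D(-169, -169) + f(-92, -366) = (-9*(-169) - 9*(-169)) + (-14 + 7*(-366)) = (1521 + 1521) + (-14 - 2562) = 3042 - 2576 = 466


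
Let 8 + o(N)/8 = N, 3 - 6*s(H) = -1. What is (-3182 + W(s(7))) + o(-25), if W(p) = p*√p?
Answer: -3446 + 2*√6/9 ≈ -3445.5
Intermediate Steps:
s(H) = ⅔ (s(H) = ½ - ⅙*(-1) = ½ + ⅙ = ⅔)
o(N) = -64 + 8*N
W(p) = p^(3/2)
(-3182 + W(s(7))) + o(-25) = (-3182 + (⅔)^(3/2)) + (-64 + 8*(-25)) = (-3182 + 2*√6/9) + (-64 - 200) = (-3182 + 2*√6/9) - 264 = -3446 + 2*√6/9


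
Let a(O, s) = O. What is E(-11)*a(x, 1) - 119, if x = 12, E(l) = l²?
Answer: 1333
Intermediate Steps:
E(-11)*a(x, 1) - 119 = (-11)²*12 - 119 = 121*12 - 119 = 1452 - 119 = 1333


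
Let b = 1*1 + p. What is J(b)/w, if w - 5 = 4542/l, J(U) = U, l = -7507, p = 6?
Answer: 52549/32993 ≈ 1.5927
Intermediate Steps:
b = 7 (b = 1*1 + 6 = 1 + 6 = 7)
w = 32993/7507 (w = 5 + 4542/(-7507) = 5 + 4542*(-1/7507) = 5 - 4542/7507 = 32993/7507 ≈ 4.3950)
J(b)/w = 7/(32993/7507) = 7*(7507/32993) = 52549/32993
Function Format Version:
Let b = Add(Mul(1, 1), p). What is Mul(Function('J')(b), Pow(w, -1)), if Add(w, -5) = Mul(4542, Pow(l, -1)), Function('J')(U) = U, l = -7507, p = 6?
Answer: Rational(52549, 32993) ≈ 1.5927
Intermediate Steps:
b = 7 (b = Add(Mul(1, 1), 6) = Add(1, 6) = 7)
w = Rational(32993, 7507) (w = Add(5, Mul(4542, Pow(-7507, -1))) = Add(5, Mul(4542, Rational(-1, 7507))) = Add(5, Rational(-4542, 7507)) = Rational(32993, 7507) ≈ 4.3950)
Mul(Function('J')(b), Pow(w, -1)) = Mul(7, Pow(Rational(32993, 7507), -1)) = Mul(7, Rational(7507, 32993)) = Rational(52549, 32993)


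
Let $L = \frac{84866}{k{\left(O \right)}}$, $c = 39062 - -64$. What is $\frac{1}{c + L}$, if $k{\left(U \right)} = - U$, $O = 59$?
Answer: $\frac{59}{2223568} \approx 2.6534 \cdot 10^{-5}$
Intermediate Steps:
$c = 39126$ ($c = 39062 + 64 = 39126$)
$L = - \frac{84866}{59}$ ($L = \frac{84866}{\left(-1\right) 59} = \frac{84866}{-59} = 84866 \left(- \frac{1}{59}\right) = - \frac{84866}{59} \approx -1438.4$)
$\frac{1}{c + L} = \frac{1}{39126 - \frac{84866}{59}} = \frac{1}{\frac{2223568}{59}} = \frac{59}{2223568}$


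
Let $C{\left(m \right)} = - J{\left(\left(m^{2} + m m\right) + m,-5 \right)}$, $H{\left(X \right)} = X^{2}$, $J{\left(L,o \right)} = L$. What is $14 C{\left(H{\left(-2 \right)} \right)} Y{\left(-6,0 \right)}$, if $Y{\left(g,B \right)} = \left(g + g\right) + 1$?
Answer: $5544$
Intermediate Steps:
$Y{\left(g,B \right)} = 1 + 2 g$ ($Y{\left(g,B \right)} = 2 g + 1 = 1 + 2 g$)
$C{\left(m \right)} = - m - 2 m^{2}$ ($C{\left(m \right)} = - (\left(m^{2} + m m\right) + m) = - (\left(m^{2} + m^{2}\right) + m) = - (2 m^{2} + m) = - (m + 2 m^{2}) = - m - 2 m^{2}$)
$14 C{\left(H{\left(-2 \right)} \right)} Y{\left(-6,0 \right)} = 14 \left(- \left(-2\right)^{2} \left(1 + 2 \left(-2\right)^{2}\right)\right) \left(1 + 2 \left(-6\right)\right) = 14 \left(\left(-1\right) 4 \left(1 + 2 \cdot 4\right)\right) \left(1 - 12\right) = 14 \left(\left(-1\right) 4 \left(1 + 8\right)\right) \left(-11\right) = 14 \left(\left(-1\right) 4 \cdot 9\right) \left(-11\right) = 14 \left(-36\right) \left(-11\right) = \left(-504\right) \left(-11\right) = 5544$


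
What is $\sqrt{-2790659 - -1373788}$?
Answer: $i \sqrt{1416871} \approx 1190.3 i$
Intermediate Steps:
$\sqrt{-2790659 - -1373788} = \sqrt{-2790659 + \left(-1047210 + 2420998\right)} = \sqrt{-2790659 + 1373788} = \sqrt{-1416871} = i \sqrt{1416871}$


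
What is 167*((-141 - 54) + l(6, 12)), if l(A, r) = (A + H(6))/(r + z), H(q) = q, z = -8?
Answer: -32064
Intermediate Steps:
l(A, r) = (6 + A)/(-8 + r) (l(A, r) = (A + 6)/(r - 8) = (6 + A)/(-8 + r))
167*((-141 - 54) + l(6, 12)) = 167*((-141 - 54) + (6 + 6)/(-8 + 12)) = 167*(-195 + 12/4) = 167*(-195 + (¼)*12) = 167*(-195 + 3) = 167*(-192) = -32064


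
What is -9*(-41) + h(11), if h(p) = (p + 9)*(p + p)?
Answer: 809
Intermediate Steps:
h(p) = 2*p*(9 + p) (h(p) = (9 + p)*(2*p) = 2*p*(9 + p))
-9*(-41) + h(11) = -9*(-41) + 2*11*(9 + 11) = 369 + 2*11*20 = 369 + 440 = 809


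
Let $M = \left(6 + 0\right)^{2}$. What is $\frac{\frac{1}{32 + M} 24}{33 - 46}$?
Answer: $- \frac{6}{221} \approx -0.027149$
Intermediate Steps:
$M = 36$ ($M = 6^{2} = 36$)
$\frac{\frac{1}{32 + M} 24}{33 - 46} = \frac{\frac{1}{32 + 36} \cdot 24}{33 - 46} = \frac{\frac{1}{68} \cdot 24}{-13} = \frac{1}{68} \cdot 24 \left(- \frac{1}{13}\right) = \frac{6}{17} \left(- \frac{1}{13}\right) = - \frac{6}{221}$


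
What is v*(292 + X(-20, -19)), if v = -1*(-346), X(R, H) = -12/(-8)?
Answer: 101551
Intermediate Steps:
X(R, H) = 3/2 (X(R, H) = -12*(-⅛) = 3/2)
v = 346
v*(292 + X(-20, -19)) = 346*(292 + 3/2) = 346*(587/2) = 101551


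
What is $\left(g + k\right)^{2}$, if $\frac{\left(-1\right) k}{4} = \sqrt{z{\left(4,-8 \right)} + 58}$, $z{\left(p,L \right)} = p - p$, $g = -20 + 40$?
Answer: $1328 - 160 \sqrt{58} \approx 109.48$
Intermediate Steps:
$g = 20$
$z{\left(p,L \right)} = 0$
$k = - 4 \sqrt{58}$ ($k = - 4 \sqrt{0 + 58} = - 4 \sqrt{58} \approx -30.463$)
$\left(g + k\right)^{2} = \left(20 - 4 \sqrt{58}\right)^{2}$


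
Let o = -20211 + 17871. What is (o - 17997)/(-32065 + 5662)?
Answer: 6779/8801 ≈ 0.77025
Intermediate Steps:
o = -2340
(o - 17997)/(-32065 + 5662) = (-2340 - 17997)/(-32065 + 5662) = -20337/(-26403) = -20337*(-1/26403) = 6779/8801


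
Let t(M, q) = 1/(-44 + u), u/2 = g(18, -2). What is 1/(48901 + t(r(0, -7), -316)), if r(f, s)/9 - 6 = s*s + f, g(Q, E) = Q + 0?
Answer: 8/391207 ≈ 2.0450e-5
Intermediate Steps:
g(Q, E) = Q
u = 36 (u = 2*18 = 36)
r(f, s) = 54 + 9*f + 9*s**2 (r(f, s) = 54 + 9*(s*s + f) = 54 + 9*(s**2 + f) = 54 + 9*(f + s**2) = 54 + (9*f + 9*s**2) = 54 + 9*f + 9*s**2)
t(M, q) = -1/8 (t(M, q) = 1/(-44 + 36) = 1/(-8) = -1/8)
1/(48901 + t(r(0, -7), -316)) = 1/(48901 - 1/8) = 1/(391207/8) = 8/391207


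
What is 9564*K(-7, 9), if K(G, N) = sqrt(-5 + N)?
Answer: 19128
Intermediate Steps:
9564*K(-7, 9) = 9564*sqrt(-5 + 9) = 9564*sqrt(4) = 9564*2 = 19128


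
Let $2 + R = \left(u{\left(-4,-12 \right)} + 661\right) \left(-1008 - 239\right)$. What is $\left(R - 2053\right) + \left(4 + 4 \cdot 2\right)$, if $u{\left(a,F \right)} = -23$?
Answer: $-797629$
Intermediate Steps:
$R = -795588$ ($R = -2 + \left(-23 + 661\right) \left(-1008 - 239\right) = -2 + 638 \left(-1247\right) = -2 - 795586 = -795588$)
$\left(R - 2053\right) + \left(4 + 4 \cdot 2\right) = \left(-795588 - 2053\right) + \left(4 + 4 \cdot 2\right) = -797641 + \left(4 + 8\right) = -797641 + 12 = -797629$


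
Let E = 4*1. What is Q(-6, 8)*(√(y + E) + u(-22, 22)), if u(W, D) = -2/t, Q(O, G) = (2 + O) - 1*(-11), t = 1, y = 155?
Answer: -14 + 7*√159 ≈ 74.267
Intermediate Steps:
Q(O, G) = 13 + O (Q(O, G) = (2 + O) + 11 = 13 + O)
E = 4
u(W, D) = -2 (u(W, D) = -2/1 = -2*1 = -2)
Q(-6, 8)*(√(y + E) + u(-22, 22)) = (13 - 6)*(√(155 + 4) - 2) = 7*(√159 - 2) = 7*(-2 + √159) = -14 + 7*√159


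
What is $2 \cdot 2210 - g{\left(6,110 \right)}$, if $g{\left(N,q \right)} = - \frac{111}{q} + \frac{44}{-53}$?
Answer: $\frac{25779323}{5830} \approx 4421.8$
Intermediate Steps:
$g{\left(N,q \right)} = - \frac{44}{53} - \frac{111}{q}$ ($g{\left(N,q \right)} = - \frac{111}{q} + 44 \left(- \frac{1}{53}\right) = - \frac{111}{q} - \frac{44}{53} = - \frac{44}{53} - \frac{111}{q}$)
$2 \cdot 2210 - g{\left(6,110 \right)} = 2 \cdot 2210 - \left(- \frac{44}{53} - \frac{111}{110}\right) = 4420 - \left(- \frac{44}{53} - \frac{111}{110}\right) = 4420 - - \frac{10723}{5830} = 4420 + \frac{10723}{5830} = \frac{25779323}{5830}$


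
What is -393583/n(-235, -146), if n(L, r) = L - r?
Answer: 393583/89 ≈ 4422.3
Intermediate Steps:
-393583/n(-235, -146) = -393583/(-235 - 1*(-146)) = -393583/(-235 + 146) = -393583/(-89) = -393583*(-1/89) = 393583/89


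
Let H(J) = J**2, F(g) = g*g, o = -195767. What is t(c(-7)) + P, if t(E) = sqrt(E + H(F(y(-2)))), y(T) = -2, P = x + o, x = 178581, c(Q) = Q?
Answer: -17183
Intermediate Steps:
P = -17186 (P = 178581 - 195767 = -17186)
F(g) = g**2
t(E) = sqrt(16 + E) (t(E) = sqrt(E + ((-2)**2)**2) = sqrt(E + 4**2) = sqrt(E + 16) = sqrt(16 + E))
t(c(-7)) + P = sqrt(16 - 7) - 17186 = sqrt(9) - 17186 = 3 - 17186 = -17183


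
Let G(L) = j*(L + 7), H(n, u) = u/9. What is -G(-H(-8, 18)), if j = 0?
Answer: 0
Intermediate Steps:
H(n, u) = u/9 (H(n, u) = u*(⅑) = u/9)
G(L) = 0 (G(L) = 0*(L + 7) = 0*(7 + L) = 0)
-G(-H(-8, 18)) = -1*0 = 0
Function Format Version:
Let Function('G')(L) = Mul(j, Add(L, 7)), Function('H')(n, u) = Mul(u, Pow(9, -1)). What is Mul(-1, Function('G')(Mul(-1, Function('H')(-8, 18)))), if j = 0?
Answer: 0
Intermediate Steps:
Function('H')(n, u) = Mul(Rational(1, 9), u) (Function('H')(n, u) = Mul(u, Rational(1, 9)) = Mul(Rational(1, 9), u))
Function('G')(L) = 0 (Function('G')(L) = Mul(0, Add(L, 7)) = Mul(0, Add(7, L)) = 0)
Mul(-1, Function('G')(Mul(-1, Function('H')(-8, 18)))) = Mul(-1, 0) = 0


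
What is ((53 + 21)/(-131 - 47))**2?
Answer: 1369/7921 ≈ 0.17283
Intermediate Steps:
((53 + 21)/(-131 - 47))**2 = (74/(-178))**2 = (74*(-1/178))**2 = (-37/89)**2 = 1369/7921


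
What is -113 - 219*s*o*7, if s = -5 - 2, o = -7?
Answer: -75230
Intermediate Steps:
s = -7
-113 - 219*s*o*7 = -113 - 219*(-7*(-7))*7 = -113 - 10731*7 = -113 - 219*343 = -113 - 75117 = -75230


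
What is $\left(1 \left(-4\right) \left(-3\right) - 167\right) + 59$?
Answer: $-96$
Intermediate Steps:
$\left(1 \left(-4\right) \left(-3\right) - 167\right) + 59 = \left(\left(-4\right) \left(-3\right) - 167\right) + 59 = \left(12 - 167\right) + 59 = -155 + 59 = -96$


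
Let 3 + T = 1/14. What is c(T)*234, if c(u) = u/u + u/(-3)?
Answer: 3237/7 ≈ 462.43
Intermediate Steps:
T = -41/14 (T = -3 + 1/14 = -41/14 ≈ -2.9286)
c(u) = 1 - u/3 (c(u) = 1 + u*(-⅓) = 1 - u/3)
c(T)*234 = (1 - ⅓*(-41/14))*234 = (1 + 41/42)*234 = (83/42)*234 = 3237/7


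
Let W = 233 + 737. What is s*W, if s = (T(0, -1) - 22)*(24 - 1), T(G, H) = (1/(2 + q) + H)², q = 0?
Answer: -970485/2 ≈ -4.8524e+5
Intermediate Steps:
W = 970
T(G, H) = (½ + H)² (T(G, H) = (1/(2 + 0) + H)² = (1/2 + H)² = (½ + H)²)
s = -2001/4 (s = ((1 + 2*(-1))²/4 - 22)*(24 - 1) = ((1 - 2)²/4 - 22)*23 = ((¼)*(-1)² - 22)*23 = ((¼)*1 - 22)*23 = (¼ - 22)*23 = -87/4*23 = -2001/4 ≈ -500.25)
s*W = -2001/4*970 = -970485/2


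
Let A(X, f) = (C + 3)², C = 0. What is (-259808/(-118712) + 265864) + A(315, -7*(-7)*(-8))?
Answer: 3945321923/14839 ≈ 2.6588e+5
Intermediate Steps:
A(X, f) = 9 (A(X, f) = (0 + 3)² = 3² = 9)
(-259808/(-118712) + 265864) + A(315, -7*(-7)*(-8)) = (-259808/(-118712) + 265864) + 9 = (-259808*(-1/118712) + 265864) + 9 = (32476/14839 + 265864) + 9 = 3945188372/14839 + 9 = 3945321923/14839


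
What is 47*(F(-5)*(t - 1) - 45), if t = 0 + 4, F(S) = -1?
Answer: -2256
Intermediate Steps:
t = 4
47*(F(-5)*(t - 1) - 45) = 47*(-(4 - 1) - 45) = 47*(-1*3 - 45) = 47*(-3 - 45) = 47*(-48) = -2256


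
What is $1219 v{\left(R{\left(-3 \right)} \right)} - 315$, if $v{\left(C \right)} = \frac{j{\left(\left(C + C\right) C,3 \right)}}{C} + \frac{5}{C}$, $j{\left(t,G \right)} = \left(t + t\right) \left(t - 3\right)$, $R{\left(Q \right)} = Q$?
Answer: $- \frac{665300}{3} \approx -2.2177 \cdot 10^{5}$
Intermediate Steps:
$j{\left(t,G \right)} = 2 t \left(-3 + t\right)$
$v{\left(C \right)} = \frac{5}{C} + 4 C \left(-3 + 2 C^{2}\right)$ ($v{\left(C \right)} = \frac{2 \left(C + C\right) C \left(-3 + \left(C + C\right) C\right)}{C} + \frac{5}{C} = \frac{2 \cdot 2 C C \left(-3 + 2 C C\right)}{C} + \frac{5}{C} = \frac{2 \cdot 2 C^{2} \left(-3 + 2 C^{2}\right)}{C} + \frac{5}{C} = \frac{4 C^{2} \left(-3 + 2 C^{2}\right)}{C} + \frac{5}{C} = 4 C \left(-3 + 2 C^{2}\right) + \frac{5}{C} = \frac{5}{C} + 4 C \left(-3 + 2 C^{2}\right)$)
$1219 v{\left(R{\left(-3 \right)} \right)} - 315 = 1219 \left(\left(-12\right) \left(-3\right) + \frac{5}{-3} + 8 \left(-3\right)^{3}\right) - 315 = 1219 \left(36 + 5 \left(- \frac{1}{3}\right) + 8 \left(-27\right)\right) - 315 = 1219 \left(36 - \frac{5}{3} - 216\right) - 315 = 1219 \left(- \frac{545}{3}\right) - 315 = - \frac{664355}{3} - 315 = - \frac{665300}{3}$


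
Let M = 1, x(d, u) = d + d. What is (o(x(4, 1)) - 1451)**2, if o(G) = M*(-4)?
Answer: 2117025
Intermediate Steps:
x(d, u) = 2*d
o(G) = -4 (o(G) = 1*(-4) = -4)
(o(x(4, 1)) - 1451)**2 = (-4 - 1451)**2 = (-1455)**2 = 2117025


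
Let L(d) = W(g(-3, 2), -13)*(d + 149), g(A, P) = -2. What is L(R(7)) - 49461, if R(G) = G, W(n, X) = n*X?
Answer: -45405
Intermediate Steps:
W(n, X) = X*n
L(d) = 3874 + 26*d (L(d) = (-13*(-2))*(d + 149) = 26*(149 + d) = 3874 + 26*d)
L(R(7)) - 49461 = (3874 + 26*7) - 49461 = (3874 + 182) - 49461 = 4056 - 49461 = -45405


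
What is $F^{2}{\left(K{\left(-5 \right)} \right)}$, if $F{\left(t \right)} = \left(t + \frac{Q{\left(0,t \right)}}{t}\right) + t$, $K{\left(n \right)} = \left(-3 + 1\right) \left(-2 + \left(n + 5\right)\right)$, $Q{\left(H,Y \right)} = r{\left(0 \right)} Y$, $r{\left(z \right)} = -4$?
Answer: $16$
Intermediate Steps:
$Q{\left(H,Y \right)} = - 4 Y$
$K{\left(n \right)} = -6 - 2 n$ ($K{\left(n \right)} = - 2 \left(-2 + \left(5 + n\right)\right) = - 2 \left(3 + n\right) = -6 - 2 n$)
$F{\left(t \right)} = -4 + 2 t$ ($F{\left(t \right)} = \left(t + \frac{\left(-4\right) t}{t}\right) + t = \left(t - 4\right) + t = \left(-4 + t\right) + t = -4 + 2 t$)
$F^{2}{\left(K{\left(-5 \right)} \right)} = \left(-4 + 2 \left(-6 - -10\right)\right)^{2} = \left(-4 + 2 \left(-6 + 10\right)\right)^{2} = \left(-4 + 2 \cdot 4\right)^{2} = \left(-4 + 8\right)^{2} = 4^{2} = 16$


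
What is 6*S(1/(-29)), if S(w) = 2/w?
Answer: -348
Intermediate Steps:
6*S(1/(-29)) = 6*(2/(1/(-29))) = 6*(2/(-1/29)) = 6*(2*(-29)) = 6*(-58) = -348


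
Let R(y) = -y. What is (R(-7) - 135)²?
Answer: 16384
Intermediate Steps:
(R(-7) - 135)² = (-1*(-7) - 135)² = (7 - 135)² = (-128)² = 16384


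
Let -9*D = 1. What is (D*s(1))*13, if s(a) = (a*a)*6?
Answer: -26/3 ≈ -8.6667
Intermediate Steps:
s(a) = 6*a² (s(a) = a²*6 = 6*a²)
D = -⅑ (D = -⅑*1 = -⅑ ≈ -0.11111)
(D*s(1))*13 = -2*1²/3*13 = -2/3*13 = -⅑*6*13 = -⅔*13 = -26/3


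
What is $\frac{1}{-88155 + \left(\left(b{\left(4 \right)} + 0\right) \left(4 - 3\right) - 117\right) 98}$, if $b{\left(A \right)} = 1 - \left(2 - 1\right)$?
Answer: $- \frac{1}{99621} \approx -1.0038 \cdot 10^{-5}$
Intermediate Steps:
$b{\left(A \right)} = 0$ ($b{\left(A \right)} = 1 - \left(2 - 1\right) = 1 - 1 = 0$)
$\frac{1}{-88155 + \left(\left(b{\left(4 \right)} + 0\right) \left(4 - 3\right) - 117\right) 98} = \frac{1}{-88155 + \left(\left(0 + 0\right) \left(4 - 3\right) - 117\right) 98} = \frac{1}{-88155 + \left(0 \left(4 - 3\right) - 117\right) 98} = \frac{1}{-88155 + \left(0 \cdot 1 - 117\right) 98} = \frac{1}{-88155 + \left(0 - 117\right) 98} = \frac{1}{-88155 - 11466} = \frac{1}{-99621} = - \frac{1}{99621}$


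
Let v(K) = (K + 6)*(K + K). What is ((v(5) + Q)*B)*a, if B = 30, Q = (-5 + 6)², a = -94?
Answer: -313020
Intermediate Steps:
Q = 1 (Q = 1² = 1)
v(K) = 2*K*(6 + K) (v(K) = (6 + K)*(2*K) = 2*K*(6 + K))
((v(5) + Q)*B)*a = ((2*5*(6 + 5) + 1)*30)*(-94) = ((2*5*11 + 1)*30)*(-94) = ((110 + 1)*30)*(-94) = (111*30)*(-94) = 3330*(-94) = -313020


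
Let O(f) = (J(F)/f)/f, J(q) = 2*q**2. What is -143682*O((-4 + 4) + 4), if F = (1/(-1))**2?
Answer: -71841/4 ≈ -17960.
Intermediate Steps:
F = 1 (F = (-1)**2 = 1)
O(f) = 2/f**2 (O(f) = ((2*1**2)/f)/f = ((2*1)/f)/f = (2/f)/f = 2/f**2)
-143682*O((-4 + 4) + 4) = -287364/((-4 + 4) + 4)**2 = -287364/(0 + 4)**2 = -287364/4**2 = -287364/16 = -143682*1/8 = -71841/4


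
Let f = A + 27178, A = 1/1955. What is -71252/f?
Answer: -139297660/53132991 ≈ -2.6217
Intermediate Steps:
A = 1/1955 ≈ 0.00051151
f = 53132991/1955 (f = 1/1955 + 27178 = 53132991/1955 ≈ 27178.)
-71252/f = -71252/53132991/1955 = -71252*1955/53132991 = -139297660/53132991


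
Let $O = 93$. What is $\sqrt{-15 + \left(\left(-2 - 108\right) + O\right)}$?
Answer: $4 i \sqrt{2} \approx 5.6569 i$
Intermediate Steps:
$\sqrt{-15 + \left(\left(-2 - 108\right) + O\right)} = \sqrt{-15 + \left(\left(-2 - 108\right) + 93\right)} = \sqrt{-15 + \left(-110 + 93\right)} = \sqrt{-15 - 17} = \sqrt{-32} = 4 i \sqrt{2}$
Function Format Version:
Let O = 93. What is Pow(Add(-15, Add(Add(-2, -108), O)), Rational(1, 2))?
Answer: Mul(4, I, Pow(2, Rational(1, 2))) ≈ Mul(5.6569, I)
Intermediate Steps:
Pow(Add(-15, Add(Add(-2, -108), O)), Rational(1, 2)) = Pow(Add(-15, Add(Add(-2, -108), 93)), Rational(1, 2)) = Pow(Add(-15, Add(-110, 93)), Rational(1, 2)) = Pow(Add(-15, -17), Rational(1, 2)) = Pow(-32, Rational(1, 2)) = Mul(4, I, Pow(2, Rational(1, 2)))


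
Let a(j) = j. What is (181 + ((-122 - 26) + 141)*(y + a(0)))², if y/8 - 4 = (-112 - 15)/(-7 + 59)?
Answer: 1485961/169 ≈ 8792.7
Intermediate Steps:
y = 162/13 (y = 32 + 8*((-112 - 15)/(-7 + 59)) = 32 + 8*(-127/52) = 32 - 254/13 = 162/13 ≈ 12.462)
(181 + ((-122 - 26) + 141)*(y + a(0)))² = (181 + ((-122 - 26) + 141)*(162/13 + 0))² = (181 + (-148 + 141)*(162/13))² = (181 - 7*162/13)² = (181 - 1134/13)² = (1219/13)² = 1485961/169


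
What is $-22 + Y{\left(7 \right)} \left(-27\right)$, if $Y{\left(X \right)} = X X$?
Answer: $-1345$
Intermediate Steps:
$Y{\left(X \right)} = X^{2}$
$-22 + Y{\left(7 \right)} \left(-27\right) = -22 + 7^{2} \left(-27\right) = -22 + 49 \left(-27\right) = -22 - 1323 = -1345$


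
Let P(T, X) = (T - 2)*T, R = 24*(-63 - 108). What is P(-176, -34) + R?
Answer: 27224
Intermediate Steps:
R = -4104 (R = 24*(-171) = -4104)
P(T, X) = T*(-2 + T) (P(T, X) = (-2 + T)*T = T*(-2 + T))
P(-176, -34) + R = -176*(-2 - 176) - 4104 = -176*(-178) - 4104 = 31328 - 4104 = 27224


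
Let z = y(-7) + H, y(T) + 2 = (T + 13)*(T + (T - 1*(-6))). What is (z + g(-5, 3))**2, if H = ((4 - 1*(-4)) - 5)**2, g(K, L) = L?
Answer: 1444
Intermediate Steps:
H = 9 (H = ((4 + 4) - 5)**2 = (8 - 5)**2 = 3**2 = 9)
y(T) = -2 + (6 + 2*T)*(13 + T) (y(T) = -2 + (T + 13)*(T + (T - 1*(-6))) = -2 + (13 + T)*(T + (T + 6)) = -2 + (13 + T)*(T + (6 + T)) = -2 + (13 + T)*(6 + 2*T) = -2 + (6 + 2*T)*(13 + T))
z = -41 (z = (76 + 2*(-7)**2 + 32*(-7)) + 9 = (76 + 2*49 - 224) + 9 = (76 + 98 - 224) + 9 = -50 + 9 = -41)
(z + g(-5, 3))**2 = (-41 + 3)**2 = (-38)**2 = 1444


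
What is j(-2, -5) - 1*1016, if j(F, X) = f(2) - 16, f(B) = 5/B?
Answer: -2059/2 ≈ -1029.5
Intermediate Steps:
j(F, X) = -27/2 (j(F, X) = 5/2 - 16 = -27/2)
j(-2, -5) - 1*1016 = -27/2 - 1*1016 = -27/2 - 1016 = -2059/2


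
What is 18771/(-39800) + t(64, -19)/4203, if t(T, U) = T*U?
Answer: -127291313/167279400 ≈ -0.76095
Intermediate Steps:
18771/(-39800) + t(64, -19)/4203 = 18771/(-39800) + (64*(-19))/4203 = 18771*(-1/39800) - 1216*1/4203 = -18771/39800 - 1216/4203 = -127291313/167279400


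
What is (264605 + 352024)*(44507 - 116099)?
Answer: -44145703368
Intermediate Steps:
(264605 + 352024)*(44507 - 116099) = 616629*(-71592) = -44145703368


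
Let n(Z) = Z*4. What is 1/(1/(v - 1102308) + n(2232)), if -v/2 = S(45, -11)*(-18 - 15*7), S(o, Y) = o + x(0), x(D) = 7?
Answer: 1089516/9727198847 ≈ 0.00011201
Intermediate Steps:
n(Z) = 4*Z
S(o, Y) = 7 + o (S(o, Y) = o + 7 = 7 + o)
v = 12792 (v = -2*(7 + 45)*(-18 - 15*7) = -104*(-18 - 105) = -104*(-123) = -2*(-6396) = 12792)
1/(1/(v - 1102308) + n(2232)) = 1/(1/(12792 - 1102308) + 4*2232) = 1/(1/(-1089516) + 8928) = 1/(-1/1089516 + 8928) = 1/(9727198847/1089516) = 1089516/9727198847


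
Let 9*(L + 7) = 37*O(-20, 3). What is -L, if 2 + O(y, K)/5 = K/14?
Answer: 5507/126 ≈ 43.706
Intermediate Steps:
O(y, K) = -10 + 5*K/14 (O(y, K) = -10 + 5*(K/14) = -10 + 5*K/14)
L = -5507/126 (L = -7 + (37*(-10 + (5/14)*3))/9 = -7 + (37*(-10 + 15/14))/9 = -7 + (37*(-125/14))/9 = -7 + (1/9)*(-4625/14) = -7 - 4625/126 = -5507/126 ≈ -43.706)
-L = -1*(-5507/126) = 5507/126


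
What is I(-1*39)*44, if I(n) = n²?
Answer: 66924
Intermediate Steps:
I(-1*39)*44 = (-1*39)²*44 = (-39)²*44 = 1521*44 = 66924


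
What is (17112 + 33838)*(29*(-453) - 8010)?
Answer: -1077439650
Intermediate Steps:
(17112 + 33838)*(29*(-453) - 8010) = 50950*(-13137 - 8010) = 50950*(-21147) = -1077439650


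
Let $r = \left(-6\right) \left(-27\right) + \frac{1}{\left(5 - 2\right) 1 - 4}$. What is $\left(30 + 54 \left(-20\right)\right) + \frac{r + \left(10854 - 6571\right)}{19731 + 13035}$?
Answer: $- \frac{17199928}{16383} \approx -1049.9$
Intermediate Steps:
$r = 161$ ($r = 162 + \frac{1}{3 \cdot 1 - 4} = 162 + \frac{1}{3 - 4} = 162 + \frac{1}{-1} = 162 - 1 = 161$)
$\left(30 + 54 \left(-20\right)\right) + \frac{r + \left(10854 - 6571\right)}{19731 + 13035} = \left(30 + 54 \left(-20\right)\right) + \frac{161 + \left(10854 - 6571\right)}{19731 + 13035} = \left(30 - 1080\right) + \frac{161 + 4283}{32766} = -1050 + 4444 \cdot \frac{1}{32766} = -1050 + \frac{2222}{16383} = - \frac{17199928}{16383}$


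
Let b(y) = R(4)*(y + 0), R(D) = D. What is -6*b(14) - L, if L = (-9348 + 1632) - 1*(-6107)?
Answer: 1273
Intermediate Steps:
b(y) = 4*y (b(y) = 4*(y + 0) = 4*y)
L = -1609 (L = -7716 + 6107 = -1609)
-6*b(14) - L = -24*14 - 1*(-1609) = -6*56 + 1609 = -336 + 1609 = 1273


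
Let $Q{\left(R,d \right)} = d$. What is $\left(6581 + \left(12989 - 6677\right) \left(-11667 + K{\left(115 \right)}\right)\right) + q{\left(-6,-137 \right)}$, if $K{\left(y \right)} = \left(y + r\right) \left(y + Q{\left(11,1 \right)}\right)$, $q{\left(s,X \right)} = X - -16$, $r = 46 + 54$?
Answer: $83785636$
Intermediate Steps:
$r = 100$
$q{\left(s,X \right)} = 16 + X$ ($q{\left(s,X \right)} = X + 16 = 16 + X$)
$K{\left(y \right)} = \left(1 + y\right) \left(100 + y\right)$ ($K{\left(y \right)} = \left(y + 100\right) \left(y + 1\right) = \left(100 + y\right) \left(1 + y\right) = \left(1 + y\right) \left(100 + y\right)$)
$\left(6581 + \left(12989 - 6677\right) \left(-11667 + K{\left(115 \right)}\right)\right) + q{\left(-6,-137 \right)} = \left(6581 + \left(12989 - 6677\right) \left(-11667 + \left(100 + 115^{2} + 101 \cdot 115\right)\right)\right) + \left(16 - 137\right) = \left(6581 + 6312 \left(-11667 + \left(100 + 13225 + 11615\right)\right)\right) - 121 = \left(6581 + 6312 \left(-11667 + 24940\right)\right) - 121 = \left(6581 + 6312 \cdot 13273\right) - 121 = \left(6581 + 83779176\right) - 121 = 83785757 - 121 = 83785636$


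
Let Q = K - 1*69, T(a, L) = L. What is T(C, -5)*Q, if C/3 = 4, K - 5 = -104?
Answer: 840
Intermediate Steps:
K = -99 (K = 5 - 104 = -99)
C = 12 (C = 3*4 = 12)
Q = -168 (Q = -99 - 1*69 = -99 - 69 = -168)
T(C, -5)*Q = -5*(-168) = 840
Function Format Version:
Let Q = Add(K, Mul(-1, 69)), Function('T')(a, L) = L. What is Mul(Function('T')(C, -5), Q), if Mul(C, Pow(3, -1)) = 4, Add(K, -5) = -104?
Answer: 840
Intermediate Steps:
K = -99 (K = Add(5, -104) = -99)
C = 12 (C = Mul(3, 4) = 12)
Q = -168 (Q = Add(-99, Mul(-1, 69)) = Add(-99, -69) = -168)
Mul(Function('T')(C, -5), Q) = Mul(-5, -168) = 840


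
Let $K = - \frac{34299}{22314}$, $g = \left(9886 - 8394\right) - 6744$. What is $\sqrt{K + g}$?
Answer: $\frac{i \sqrt{290645867342}}{7438} \approx 72.481 i$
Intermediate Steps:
$g = -5252$ ($g = \left(9886 - 8394\right) - 6744 = 1492 - 6744 = -5252$)
$K = - \frac{11433}{7438}$ ($K = \left(-34299\right) \frac{1}{22314} = - \frac{11433}{7438} \approx -1.5371$)
$\sqrt{K + g} = \sqrt{- \frac{11433}{7438} - 5252} = \sqrt{- \frac{39075809}{7438}} = \frac{i \sqrt{290645867342}}{7438}$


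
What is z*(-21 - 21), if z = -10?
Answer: 420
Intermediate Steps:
z*(-21 - 21) = -10*(-21 - 21) = -10*(-42) = 420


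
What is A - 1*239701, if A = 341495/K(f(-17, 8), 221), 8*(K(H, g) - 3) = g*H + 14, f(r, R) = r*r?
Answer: -15315839847/63907 ≈ -2.3966e+5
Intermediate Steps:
f(r, R) = r²
K(H, g) = 19/4 + H*g/8 (K(H, g) = 3 + (g*H + 14)/8 = 3 + (H*g + 14)/8 = 3 + (14 + H*g)/8 = 3 + (7/4 + H*g/8) = 19/4 + H*g/8)
A = 2731960/63907 (A = 341495/(19/4 + (⅛)*(-17)²*221) = 341495/(19/4 + (⅛)*289*221) = 341495/(19/4 + 63869/8) = 341495/(63907/8) = 341495*(8/63907) = 2731960/63907 ≈ 42.749)
A - 1*239701 = 2731960/63907 - 1*239701 = 2731960/63907 - 239701 = -15315839847/63907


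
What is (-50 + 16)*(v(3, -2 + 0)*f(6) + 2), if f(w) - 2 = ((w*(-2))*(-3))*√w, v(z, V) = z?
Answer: -272 - 3672*√6 ≈ -9266.5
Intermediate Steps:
f(w) = 2 + 6*w^(3/2) (f(w) = 2 + ((w*(-2))*(-3))*√w = 2 + (-2*w*(-3))*√w = 2 + (6*w)*√w = 2 + 6*w^(3/2))
(-50 + 16)*(v(3, -2 + 0)*f(6) + 2) = (-50 + 16)*(3*(2 + 6*6^(3/2)) + 2) = -34*(3*(2 + 6*(6*√6)) + 2) = -34*(3*(2 + 36*√6) + 2) = -34*((6 + 108*√6) + 2) = -34*(8 + 108*√6) = -272 - 3672*√6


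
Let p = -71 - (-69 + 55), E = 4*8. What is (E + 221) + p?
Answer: 196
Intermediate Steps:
E = 32
p = -57 (p = -71 - 1*(-14) = -71 + 14 = -57)
(E + 221) + p = (32 + 221) - 57 = 253 - 57 = 196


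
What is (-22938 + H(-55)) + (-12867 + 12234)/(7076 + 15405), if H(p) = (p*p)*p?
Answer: -4255946186/22481 ≈ -1.8931e+5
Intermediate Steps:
H(p) = p³ (H(p) = p²*p = p³)
(-22938 + H(-55)) + (-12867 + 12234)/(7076 + 15405) = (-22938 + (-55)³) + (-12867 + 12234)/(7076 + 15405) = (-22938 - 166375) - 633/22481 = -189313 - 633*1/22481 = -189313 - 633/22481 = -4255946186/22481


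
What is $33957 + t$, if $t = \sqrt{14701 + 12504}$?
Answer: $33957 + \sqrt{27205} \approx 34122.0$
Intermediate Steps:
$t = \sqrt{27205} \approx 164.94$
$33957 + t = 33957 + \sqrt{27205}$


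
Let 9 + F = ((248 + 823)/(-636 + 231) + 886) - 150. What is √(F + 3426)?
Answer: √933830/15 ≈ 64.423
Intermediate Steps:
F = 32596/45 (F = -9 + (((248 + 823)/(-636 + 231) + 886) - 150) = -9 + ((1071/(-405) + 886) - 150) = -9 + ((1071*(-1/405) + 886) - 150) = -9 + ((-119/45 + 886) - 150) = -9 + (39751/45 - 150) = -9 + 33001/45 = 32596/45 ≈ 724.36)
√(F + 3426) = √(32596/45 + 3426) = √(186766/45) = √933830/15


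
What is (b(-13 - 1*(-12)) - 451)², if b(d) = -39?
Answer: 240100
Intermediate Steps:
(b(-13 - 1*(-12)) - 451)² = (-39 - 451)² = (-490)² = 240100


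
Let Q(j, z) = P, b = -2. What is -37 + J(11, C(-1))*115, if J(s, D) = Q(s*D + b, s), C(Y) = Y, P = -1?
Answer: -152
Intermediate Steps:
Q(j, z) = -1
J(s, D) = -1
-37 + J(11, C(-1))*115 = -37 - 1*115 = -37 - 115 = -152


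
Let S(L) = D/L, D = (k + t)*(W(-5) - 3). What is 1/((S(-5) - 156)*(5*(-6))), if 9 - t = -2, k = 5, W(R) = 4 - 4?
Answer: 1/4392 ≈ 0.00022769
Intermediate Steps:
W(R) = 0
t = 11 (t = 9 - 1*(-2) = 9 + 2 = 11)
D = -48 (D = (5 + 11)*(0 - 3) = 16*(-3) = -48)
S(L) = -48/L
1/((S(-5) - 156)*(5*(-6))) = 1/((-48/(-5) - 156)*(5*(-6))) = 1/((-48*(-1/5) - 156)*(-30)) = 1/((48/5 - 156)*(-30)) = 1/(-732/5*(-30)) = 1/4392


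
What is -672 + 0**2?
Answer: -672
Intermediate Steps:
-672 + 0**2 = -672 + 0 = -672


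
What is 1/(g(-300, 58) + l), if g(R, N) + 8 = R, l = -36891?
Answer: -1/37199 ≈ -2.6882e-5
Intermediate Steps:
g(R, N) = -8 + R
1/(g(-300, 58) + l) = 1/((-8 - 300) - 36891) = 1/(-308 - 36891) = 1/(-37199) = -1/37199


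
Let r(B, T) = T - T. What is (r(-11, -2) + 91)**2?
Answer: 8281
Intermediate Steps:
r(B, T) = 0
(r(-11, -2) + 91)**2 = (0 + 91)**2 = 91**2 = 8281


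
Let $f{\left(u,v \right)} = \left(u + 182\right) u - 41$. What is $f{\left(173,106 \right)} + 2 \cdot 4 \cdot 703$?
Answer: $66998$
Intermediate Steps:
$f{\left(u,v \right)} = -41 + u \left(182 + u\right)$ ($f{\left(u,v \right)} = \left(182 + u\right) u - 41 = u \left(182 + u\right) - 41 = -41 + u \left(182 + u\right)$)
$f{\left(173,106 \right)} + 2 \cdot 4 \cdot 703 = \left(-41 + 173^{2} + 182 \cdot 173\right) + 2 \cdot 4 \cdot 703 = \left(-41 + 29929 + 31486\right) + 8 \cdot 703 = 61374 + 5624 = 66998$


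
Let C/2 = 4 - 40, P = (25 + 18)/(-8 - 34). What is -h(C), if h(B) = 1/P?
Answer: 42/43 ≈ 0.97674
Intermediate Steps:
P = -43/42 (P = 43/(-42) = 43*(-1/42) = -43/42 ≈ -1.0238)
C = -72 (C = 2*(4 - 40) = 2*(-36) = -72)
h(B) = -42/43 (h(B) = 1/(-43/42) = -42/43)
-h(C) = -1*(-42/43) = 42/43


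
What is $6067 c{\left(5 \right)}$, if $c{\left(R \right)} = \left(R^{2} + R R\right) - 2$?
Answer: $291216$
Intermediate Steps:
$c{\left(R \right)} = -2 + 2 R^{2}$ ($c{\left(R \right)} = \left(R^{2} + R^{2}\right) - 2 = 2 R^{2} - 2 = -2 + 2 R^{2}$)
$6067 c{\left(5 \right)} = 6067 \left(-2 + 2 \cdot 5^{2}\right) = 6067 \left(-2 + 2 \cdot 25\right) = 6067 \left(-2 + 50\right) = 6067 \cdot 48 = 291216$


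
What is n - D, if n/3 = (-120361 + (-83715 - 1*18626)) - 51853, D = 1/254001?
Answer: -209211733666/254001 ≈ -8.2367e+5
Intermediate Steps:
D = 1/254001 ≈ 3.9370e-6
n = -823665 (n = 3*((-120361 + (-83715 - 1*18626)) - 51853) = 3*((-120361 + (-83715 - 18626)) - 51853) = 3*((-120361 - 102341) - 51853) = 3*(-222702 - 51853) = 3*(-274555) = -823665)
n - D = -823665 - 1*1/254001 = -823665 - 1/254001 = -209211733666/254001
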